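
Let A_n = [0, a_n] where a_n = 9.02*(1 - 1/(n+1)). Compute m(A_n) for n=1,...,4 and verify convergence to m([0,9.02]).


By continuity of measure from below: if A_n increases to A, then m(A_n) -> m(A).
Here A = [0, 9.02], so m(A) = 9.02
Step 1: a_1 = 9.02*(1 - 1/2) = 4.51, m(A_1) = 4.51
Step 2: a_2 = 9.02*(1 - 1/3) = 6.0133, m(A_2) = 6.0133
Step 3: a_3 = 9.02*(1 - 1/4) = 6.765, m(A_3) = 6.765
Step 4: a_4 = 9.02*(1 - 1/5) = 7.216, m(A_4) = 7.216
Limit: m(A_n) -> m([0,9.02]) = 9.02


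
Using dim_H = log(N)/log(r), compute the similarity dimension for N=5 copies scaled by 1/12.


For a self-similar set with N copies scaled by 1/r:
dim_H = log(N)/log(r) = log(5)/log(12)
= 1.609438/2.484907
= 0.647685


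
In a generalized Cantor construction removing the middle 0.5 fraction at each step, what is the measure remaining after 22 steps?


Step 1: At each step, fraction remaining = 1 - 0.5 = 0.5
Step 2: After 22 steps, measure = (0.5)^22
Result = 2.384186e-07


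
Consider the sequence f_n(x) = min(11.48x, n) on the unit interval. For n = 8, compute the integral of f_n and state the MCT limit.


f(x) = 11.48x on [0,1]; f_n(x) = min(11.48x, n). At n = 8:
Step 1: f(x) reaches 8 at x = 8/11.48 = 0.696864
Step 2: integral(f_8) = integral(11.48x, 0, 0.696864) + integral(8, 0.696864, 1)
       = 11.48*0.696864^2/2 + 8*(1 - 0.696864)
       = 2.787456 + 2.425087
       = 5.212544
Step 3: As n -> infinity, f_n increases to f, so by MCT integral(f_n) -> integral(f) = 11.48/2 = 5.74.
Convergence: integral(f_8) = 5.212544 -> 5.74 as n -> infinity


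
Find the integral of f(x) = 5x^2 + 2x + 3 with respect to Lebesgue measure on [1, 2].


The Lebesgue integral of a Riemann-integrable function agrees with the Riemann integral.
Antiderivative F(x) = (5/3)x^3 + (2/2)x^2 + 3x
F(2) = (5/3)*2^3 + (2/2)*2^2 + 3*2
     = (5/3)*8 + (2/2)*4 + 3*2
     = 13.333333 + 4 + 6
     = 23.333333
F(1) = 5.666667
Integral = F(2) - F(1) = 23.333333 - 5.666667 = 17.666667


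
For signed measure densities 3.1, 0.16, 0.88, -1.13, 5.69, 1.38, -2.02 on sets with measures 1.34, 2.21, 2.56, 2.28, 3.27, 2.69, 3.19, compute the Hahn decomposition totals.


Step 1: Compute signed measure on each set:
  Set 1: 3.1 * 1.34 = 4.154
  Set 2: 0.16 * 2.21 = 0.3536
  Set 3: 0.88 * 2.56 = 2.2528
  Set 4: -1.13 * 2.28 = -2.5764
  Set 5: 5.69 * 3.27 = 18.6063
  Set 6: 1.38 * 2.69 = 3.7122
  Set 7: -2.02 * 3.19 = -6.4438
Step 2: Total signed measure = (4.154) + (0.3536) + (2.2528) + (-2.5764) + (18.6063) + (3.7122) + (-6.4438)
     = 20.0587
Step 3: Positive part mu+(X) = sum of positive contributions = 29.0789
Step 4: Negative part mu-(X) = |sum of negative contributions| = 9.0202


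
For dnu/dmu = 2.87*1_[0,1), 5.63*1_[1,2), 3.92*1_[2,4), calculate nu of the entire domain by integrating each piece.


Integrate each piece of the Radon-Nikodym derivative:
Step 1: integral_0^1 2.87 dx = 2.87*(1-0) = 2.87*1 = 2.87
Step 2: integral_1^2 5.63 dx = 5.63*(2-1) = 5.63*1 = 5.63
Step 3: integral_2^4 3.92 dx = 3.92*(4-2) = 3.92*2 = 7.84
Total: 2.87 + 5.63 + 7.84 = 16.34


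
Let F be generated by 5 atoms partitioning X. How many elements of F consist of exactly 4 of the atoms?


Each element of F is a union of some subset of the 5 atoms.
Elements that are unions of exactly 4 atoms correspond to 4-element subsets of the 5 atoms.
Count = C(5, 4) = 5! / (4! * 1!) = 5.


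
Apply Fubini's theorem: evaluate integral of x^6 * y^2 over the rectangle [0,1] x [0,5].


By Fubini's theorem, the double integral factors as a product of single integrals:
Step 1: integral_0^1 x^6 dx = [x^7/7] from 0 to 1
     = 1^7/7 = 0.142857
Step 2: integral_0^5 y^2 dy = [y^3/3] from 0 to 5
     = 5^3/3 = 41.666667
Step 3: Double integral = 0.142857 * 41.666667 = 5.952381


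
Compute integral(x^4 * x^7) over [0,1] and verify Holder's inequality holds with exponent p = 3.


Step 1: Exact integral of f*g = integral(x^11, 0, 1) = 1/12
     = 0.083333
Step 2: Holder bound with p=3, q=1.5:
  ||f||_p = (integral x^12 dx)^(1/3) = (1/13)^(1/3) = 0.42529
  ||g||_q = (integral x^10.5 dx)^(1/1.5) = (1/11.5)^(1/1.5) = 0.196276
Step 3: Holder bound = ||f||_p * ||g||_q = 0.42529 * 0.196276 = 0.083474
Verification: 0.083333 <= 0.083474 (Holder holds)


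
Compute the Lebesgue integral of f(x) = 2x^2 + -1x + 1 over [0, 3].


The Lebesgue integral of a Riemann-integrable function agrees with the Riemann integral.
Antiderivative F(x) = (2/3)x^3 + (-1/2)x^2 + 1x
F(3) = (2/3)*3^3 + (-1/2)*3^2 + 1*3
     = (2/3)*27 + (-1/2)*9 + 1*3
     = 18 + -4.5 + 3
     = 16.5
F(0) = 0.0
Integral = F(3) - F(0) = 16.5 - 0.0 = 16.5


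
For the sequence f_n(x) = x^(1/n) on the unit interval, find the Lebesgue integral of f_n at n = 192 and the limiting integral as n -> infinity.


At n = 192: f_192(x) = x^(1/192).
Step 1: integral(x^(1/192), 0, 1) = [x^(1/192+1) / (1/192+1)] from 0 to 1
     = 1 / (1/192 + 1) = 1 / ((192+1)/192) = 192/(192+1)
     = 192/193 = 0.994819
Step 2: As n -> infinity, f_n(x) = x^(1/n) -> 1 for x in (0,1], and f_n is increasing in n.
By MCT, lim_n integral(f_n) = integral(lim_n f_n) = integral(1, 0, 1) = 1.
Step 3: Verify convergence: 192/193 = 0.994819 -> 1


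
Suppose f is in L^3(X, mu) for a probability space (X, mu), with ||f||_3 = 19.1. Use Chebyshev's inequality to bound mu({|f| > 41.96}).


Chebyshev/Markov inequality: mu(|f| > eps) <= (||f||_p / eps)^p
Step 1: ||f||_3 / eps = 19.1 / 41.96 = 0.455195
Step 2: Raise to power p = 3:
  (0.455195)^3 = 0.094318
Step 3: Therefore mu(|f| > 41.96) <= 0.094318


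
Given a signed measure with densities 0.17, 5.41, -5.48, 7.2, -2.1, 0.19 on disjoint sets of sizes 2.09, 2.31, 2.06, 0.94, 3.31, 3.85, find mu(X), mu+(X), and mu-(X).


Step 1: Compute signed measure on each set:
  Set 1: 0.17 * 2.09 = 0.3553
  Set 2: 5.41 * 2.31 = 12.4971
  Set 3: -5.48 * 2.06 = -11.2888
  Set 4: 7.2 * 0.94 = 6.768
  Set 5: -2.1 * 3.31 = -6.951
  Set 6: 0.19 * 3.85 = 0.7315
Step 2: Total signed measure = (0.3553) + (12.4971) + (-11.2888) + (6.768) + (-6.951) + (0.7315)
     = 2.1121
Step 3: Positive part mu+(X) = sum of positive contributions = 20.3519
Step 4: Negative part mu-(X) = |sum of negative contributions| = 18.2398


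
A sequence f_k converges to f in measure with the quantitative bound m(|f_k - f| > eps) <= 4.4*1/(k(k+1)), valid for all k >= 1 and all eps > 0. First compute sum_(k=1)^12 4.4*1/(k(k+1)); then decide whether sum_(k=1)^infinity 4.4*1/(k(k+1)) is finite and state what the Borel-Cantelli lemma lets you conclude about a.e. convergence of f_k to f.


Step 1: List the terms 4.4*1/(k(k+1)) for k = 1 to 12:
  k=1: 2.2
  k=2: 0.733333
  k=3: 0.366667
  k=4: 0.22
  k=5: 0.146667
  k=6: 0.104762
  k=7: 0.078571
  k=8: 0.061111
  k=9: 0.048889
  k=10: 0.04
  k=11: 0.033333
  k=12: 0.028205
Step 2: Partial sum = 2.2 + 0.733333 + 0.366667 + 0.22 + 0.146667 + 0.104762 + 0.078571 + 0.061111 + 0.048889 + 0.04 + 0.033333 + 0.028205
     = 4.061538
Step 3: The full series sum_(k>=1) 4.4*1/(k(k+1)) converges (telescoping series sum 1/(k(k+1)) = 1; a constant multiple of a convergent series converges).
Step 4: Fix eps > 0. Since sum_k m(|f_k - f| > eps) < infinity, the Borel-Cantelli lemma gives
        m(limsup_k {|f_k - f| > eps}) = 0, i.e. for a.e. x, |f_k(x) - f(x)| <= eps for all large k.
        Applying this with eps = 1/j for j = 1, 2, ... and intersecting the countably many full-measure sets,
        for a.e. x we get limsup_k |f_k(x) - f(x)| <= 1/j for every j, hence f_k -> f almost everywhere.
Conclusion: series converges; Borel-Cantelli yields f_k -> f a.e.


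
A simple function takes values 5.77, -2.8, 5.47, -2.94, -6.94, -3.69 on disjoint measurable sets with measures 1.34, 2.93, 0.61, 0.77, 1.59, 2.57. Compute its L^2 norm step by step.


Step 1: Compute |f_i|^2 for each value:
  |5.77|^2 = 33.2929
  |-2.8|^2 = 7.84
  |5.47|^2 = 29.9209
  |-2.94|^2 = 8.6436
  |-6.94|^2 = 48.1636
  |-3.69|^2 = 13.6161
Step 2: Multiply by measures and sum:
  33.2929 * 1.34 = 44.612486
  7.84 * 2.93 = 22.9712
  29.9209 * 0.61 = 18.251749
  8.6436 * 0.77 = 6.655572
  48.1636 * 1.59 = 76.580124
  13.6161 * 2.57 = 34.993377
Sum = 44.612486 + 22.9712 + 18.251749 + 6.655572 + 76.580124 + 34.993377 = 204.064508
Step 3: Take the p-th root:
||f||_2 = (204.064508)^(1/2) = 14.285115


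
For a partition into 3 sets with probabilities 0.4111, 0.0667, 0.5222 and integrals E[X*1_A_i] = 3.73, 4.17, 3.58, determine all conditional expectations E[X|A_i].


For each cell A_i: E[X|A_i] = E[X*1_A_i] / P(A_i)
Step 1: E[X|A_1] = 3.73 / 0.4111 = 9.073218
Step 2: E[X|A_2] = 4.17 / 0.0667 = 62.518741
Step 3: E[X|A_3] = 3.58 / 0.5222 = 6.855611
Verification: E[X] = sum E[X*1_A_i] = 3.73 + 4.17 + 3.58 = 11.48


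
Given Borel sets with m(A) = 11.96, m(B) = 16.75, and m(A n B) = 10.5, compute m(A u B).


By inclusion-exclusion: m(A u B) = m(A) + m(B) - m(A n B)
= 11.96 + 16.75 - 10.5
= 18.21


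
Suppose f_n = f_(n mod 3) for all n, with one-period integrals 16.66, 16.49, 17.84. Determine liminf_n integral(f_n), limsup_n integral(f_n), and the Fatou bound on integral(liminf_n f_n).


The sequence (integral(f_n)) is periodic with period 3, repeating the values 16.66, 16.49, 17.84 indefinitely.
Step 1: For a periodic sequence, every tail (a_m, a_(m+1), ...) contains all 3 period values infinitely often.
Step 2: Hence inf of every tail = min of the period values = min(16.66, 16.49, 17.84) = 16.49.
        liminf_n integral(f_n) = sup over m of (inf of tail from m) = 16.49.
Step 3: Similarly sup of every tail = max of the period values = 17.84.
        limsup_n integral(f_n) = 17.84.
Step 4: Fatou's lemma: integral(liminf_n f_n) <= liminf_n integral(f_n) = 16.49.
        So the integral of the pointwise liminf is at most 16.49.


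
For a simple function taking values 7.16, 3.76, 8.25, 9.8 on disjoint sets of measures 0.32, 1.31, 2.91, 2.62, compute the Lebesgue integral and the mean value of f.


Step 1: Integral = sum(value_i * measure_i)
= 7.16*0.32 + 3.76*1.31 + 8.25*2.91 + 9.8*2.62
= 2.2912 + 4.9256 + 24.0075 + 25.676
= 56.9003
Step 2: Total measure of domain = 0.32 + 1.31 + 2.91 + 2.62 = 7.16
Step 3: Average value = 56.9003 / 7.16 = 7.946969


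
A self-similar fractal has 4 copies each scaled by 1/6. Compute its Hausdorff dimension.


For a self-similar set with N copies scaled by 1/r:
dim_H = log(N)/log(r) = log(4)/log(6)
= 1.386294/1.791759
= 0.773706


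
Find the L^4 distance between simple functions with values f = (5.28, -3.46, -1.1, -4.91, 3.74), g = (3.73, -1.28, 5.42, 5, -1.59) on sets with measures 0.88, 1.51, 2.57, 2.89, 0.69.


Step 1: Compute differences f_i - g_i:
  5.28 - 3.73 = 1.55
  -3.46 - -1.28 = -2.18
  -1.1 - 5.42 = -6.52
  -4.91 - 5 = -9.91
  3.74 - -1.59 = 5.33
Step 2: Compute |diff|^4 * measure for each set:
  |1.55|^4 * 0.88 = 5.772006 * 0.88 = 5.079366
  |-2.18|^4 * 1.51 = 22.585306 * 1.51 = 34.103812
  |-6.52|^4 * 2.57 = 1807.134108 * 2.57 = 4644.334658
  |-9.91|^4 * 2.89 = 9644.830906 * 2.89 = 27873.561317
  |5.33|^4 * 0.69 = 807.065599 * 0.69 = 556.875263
Step 3: Sum = 33113.954416
Step 4: ||f-g||_4 = (33113.954416)^(1/4) = 13.489715


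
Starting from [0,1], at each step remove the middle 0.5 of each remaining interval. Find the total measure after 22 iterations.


Step 1: At each step, fraction remaining = 1 - 0.5 = 0.5
Step 2: After 22 steps, measure = (0.5)^22
Result = 2.384186e-07


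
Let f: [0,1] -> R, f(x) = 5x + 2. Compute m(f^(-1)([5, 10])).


f^(-1)([5, 10]) = {x : 5 <= 5x + 2 <= 10}
Solving: (5 - 2)/5 <= x <= (10 - 2)/5
= [0.6, 1.6]
Intersecting with [0,1]: [0.6, 1]
Measure = 1 - 0.6 = 0.4


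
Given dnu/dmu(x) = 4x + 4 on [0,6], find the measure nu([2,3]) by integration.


nu(A) = integral_A (dnu/dmu) dmu = integral_2^3 (4x + 4) dx
Step 1: Antiderivative F(x) = (4/2)x^2 + 4x
Step 2: F(3) = (4/2)*3^2 + 4*3 = 18 + 12 = 30
Step 3: F(2) = (4/2)*2^2 + 4*2 = 8 + 8 = 16
Step 4: nu([2,3]) = F(3) - F(2) = 30 - 16 = 14


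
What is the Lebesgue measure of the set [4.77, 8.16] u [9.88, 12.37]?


For pairwise disjoint intervals, m(union) = sum of lengths.
= (8.16 - 4.77) + (12.37 - 9.88)
= 3.39 + 2.49
= 5.88


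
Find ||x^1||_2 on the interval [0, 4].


Step 1: ||f||_2 = (integral_0^4 |x^1|^2 dx)^(1/2)
     = (integral_0^4 x^2 dx)^(1/2)
Step 2: integral_0^4 x^2 dx = [x^3/(3)] from 0 to 4 = 4^3/3
     = 64/3 = 21.333333
Step 3: ||f||_2 = (21.333333)^(1/2) = 4.618802


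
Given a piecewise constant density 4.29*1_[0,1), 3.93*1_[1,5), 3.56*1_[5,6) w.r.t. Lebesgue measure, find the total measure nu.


Integrate each piece of the Radon-Nikodym derivative:
Step 1: integral_0^1 4.29 dx = 4.29*(1-0) = 4.29*1 = 4.29
Step 2: integral_1^5 3.93 dx = 3.93*(5-1) = 3.93*4 = 15.72
Step 3: integral_5^6 3.56 dx = 3.56*(6-5) = 3.56*1 = 3.56
Total: 4.29 + 15.72 + 3.56 = 23.57


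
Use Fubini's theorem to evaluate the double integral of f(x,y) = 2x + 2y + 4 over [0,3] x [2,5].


By Fubini, integrate in x first, then y.
Step 1: Fix y, integrate over x in [0,3]:
  integral(2x + 2y + 4, x=0..3)
  = 2*(3^2 - 0^2)/2 + (2y + 4)*(3 - 0)
  = 9 + (2y + 4)*3
  = 9 + 6y + 12
  = 21 + 6y
Step 2: Integrate over y in [2,5]:
  integral(21 + 6y, y=2..5)
  = 21*3 + 6*(5^2 - 2^2)/2
  = 63 + 63
  = 126


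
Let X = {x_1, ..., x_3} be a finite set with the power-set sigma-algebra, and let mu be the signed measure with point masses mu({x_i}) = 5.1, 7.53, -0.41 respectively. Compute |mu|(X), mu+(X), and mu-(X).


Step 1: Every measurable set is a union of atoms (the cells / points), so a Hahn decomposition is
  obtained by grouping atoms by sign: P = union of atoms with mu > 0, N = union of the remaining atoms.
  Atoms in P (indices): 1, 2;  atoms in N (indices): 3
  Positive values: 5.1, 7.53
  Negative values: -0.41
Step 2: mu+(X) = mu(P) = sum of positive atom values = 12.63
Step 3: mu-(X) = -mu(N) = sum of |negative atom values| = 0.41
Step 4: |mu|(X) = mu+(X) + mu-(X) = 12.63 + 0.41 = 13.04


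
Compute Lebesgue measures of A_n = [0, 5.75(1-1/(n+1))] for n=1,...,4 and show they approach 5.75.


By continuity of measure from below: if A_n increases to A, then m(A_n) -> m(A).
Here A = [0, 5.75], so m(A) = 5.75
Step 1: a_1 = 5.75*(1 - 1/2) = 2.875, m(A_1) = 2.875
Step 2: a_2 = 5.75*(1 - 1/3) = 3.8333, m(A_2) = 3.8333
Step 3: a_3 = 5.75*(1 - 1/4) = 4.3125, m(A_3) = 4.3125
Step 4: a_4 = 5.75*(1 - 1/5) = 4.6, m(A_4) = 4.6
Limit: m(A_n) -> m([0,5.75]) = 5.75


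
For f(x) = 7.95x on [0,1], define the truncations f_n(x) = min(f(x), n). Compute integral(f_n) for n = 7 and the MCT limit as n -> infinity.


f(x) = 7.95x on [0,1]; f_n(x) = min(7.95x, n). At n = 7:
Step 1: f(x) reaches 7 at x = 7/7.95 = 0.880503
Step 2: integral(f_7) = integral(7.95x, 0, 0.880503) + integral(7, 0.880503, 1)
       = 7.95*0.880503^2/2 + 7*(1 - 0.880503)
       = 3.081761 + 0.836478
       = 3.918239
Step 3: As n -> infinity, f_n increases to f, so by MCT integral(f_n) -> integral(f) = 7.95/2 = 3.975.
Convergence: integral(f_7) = 3.918239 -> 3.975 as n -> infinity


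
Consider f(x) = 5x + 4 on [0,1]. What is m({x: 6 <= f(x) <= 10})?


f^(-1)([6, 10]) = {x : 6 <= 5x + 4 <= 10}
Solving: (6 - 4)/5 <= x <= (10 - 4)/5
= [0.4, 1.2]
Intersecting with [0,1]: [0.4, 1]
Measure = 1 - 0.4 = 0.6


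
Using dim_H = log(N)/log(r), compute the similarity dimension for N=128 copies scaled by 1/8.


For a self-similar set with N copies scaled by 1/r:
dim_H = log(N)/log(r) = log(128)/log(8)
= 4.85203/2.079442
= 2.333333


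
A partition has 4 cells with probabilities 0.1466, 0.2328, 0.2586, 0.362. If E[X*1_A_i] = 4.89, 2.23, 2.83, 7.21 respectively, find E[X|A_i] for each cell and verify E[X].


For each cell A_i: E[X|A_i] = E[X*1_A_i] / P(A_i)
Step 1: E[X|A_1] = 4.89 / 0.1466 = 33.356071
Step 2: E[X|A_2] = 2.23 / 0.2328 = 9.579038
Step 3: E[X|A_3] = 2.83 / 0.2586 = 10.943542
Step 4: E[X|A_4] = 7.21 / 0.362 = 19.917127
Verification: E[X] = sum E[X*1_A_i] = 4.89 + 2.23 + 2.83 + 7.21 = 17.16


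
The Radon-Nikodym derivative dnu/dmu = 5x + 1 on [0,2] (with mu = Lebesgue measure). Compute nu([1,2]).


nu(A) = integral_A (dnu/dmu) dmu = integral_1^2 (5x + 1) dx
Step 1: Antiderivative F(x) = (5/2)x^2 + 1x
Step 2: F(2) = (5/2)*2^2 + 1*2 = 10 + 2 = 12
Step 3: F(1) = (5/2)*1^2 + 1*1 = 2.5 + 1 = 3.5
Step 4: nu([1,2]) = F(2) - F(1) = 12 - 3.5 = 8.5


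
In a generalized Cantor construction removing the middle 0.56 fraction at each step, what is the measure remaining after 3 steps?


Step 1: At each step, fraction remaining = 1 - 0.56 = 0.44
Step 2: After 3 steps, measure = (0.44)^3
Step 3: Computing the power step by step:
  After step 1: 0.44
  After step 2: 0.1936
  After step 3: 0.085184
Result = 0.085184


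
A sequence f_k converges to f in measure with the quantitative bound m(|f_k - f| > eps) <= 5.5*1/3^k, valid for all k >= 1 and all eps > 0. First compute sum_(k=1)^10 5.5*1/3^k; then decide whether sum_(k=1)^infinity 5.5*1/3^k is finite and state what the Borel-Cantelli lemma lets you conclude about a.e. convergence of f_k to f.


Step 1: List the terms 5.5*1/3^k for k = 1 to 10:
  k=1: 1.833333
  k=2: 0.611111
  k=3: 0.203704
  k=4: 0.067901
  k=5: 0.022634
  k=6: 0.007545
  k=7: 0.002515
  k=8: 8.382868e-04
  k=9: 2.794289e-04
  k=10: 9.314298e-05
Step 2: Partial sum = 1.833333 + 0.611111 + 0.203704 + 0.067901 + 0.022634 + 0.007545 + 0.002515 + 8.382868e-04 + 2.794289e-04 + 9.314298e-05
     = 2.749953
Step 3: The full series sum_(k>=1) 5.5*1/3^k converges (geometric series with ratio 1/3 < 1; a constant multiple of a convergent series converges).
Step 4: Fix eps > 0. Since sum_k m(|f_k - f| > eps) < infinity, the Borel-Cantelli lemma gives
        m(limsup_k {|f_k - f| > eps}) = 0, i.e. for a.e. x, |f_k(x) - f(x)| <= eps for all large k.
        Applying this with eps = 1/j for j = 1, 2, ... and intersecting the countably many full-measure sets,
        for a.e. x we get limsup_k |f_k(x) - f(x)| <= 1/j for every j, hence f_k -> f almost everywhere.
Conclusion: series converges; Borel-Cantelli yields f_k -> f a.e.


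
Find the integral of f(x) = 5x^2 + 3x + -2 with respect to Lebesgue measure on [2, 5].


The Lebesgue integral of a Riemann-integrable function agrees with the Riemann integral.
Antiderivative F(x) = (5/3)x^3 + (3/2)x^2 + -2x
F(5) = (5/3)*5^3 + (3/2)*5^2 + -2*5
     = (5/3)*125 + (3/2)*25 + -2*5
     = 208.333333 + 37.5 + -10
     = 235.833333
F(2) = 15.333333
Integral = F(5) - F(2) = 235.833333 - 15.333333 = 220.5


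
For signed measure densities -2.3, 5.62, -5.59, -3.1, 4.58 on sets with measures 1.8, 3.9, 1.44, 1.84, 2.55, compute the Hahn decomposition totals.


Step 1: Compute signed measure on each set:
  Set 1: -2.3 * 1.8 = -4.14
  Set 2: 5.62 * 3.9 = 21.918
  Set 3: -5.59 * 1.44 = -8.0496
  Set 4: -3.1 * 1.84 = -5.704
  Set 5: 4.58 * 2.55 = 11.679
Step 2: Total signed measure = (-4.14) + (21.918) + (-8.0496) + (-5.704) + (11.679)
     = 15.7034
Step 3: Positive part mu+(X) = sum of positive contributions = 33.597
Step 4: Negative part mu-(X) = |sum of negative contributions| = 17.8936


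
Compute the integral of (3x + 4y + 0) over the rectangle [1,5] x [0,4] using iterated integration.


By Fubini, integrate in x first, then y.
Step 1: Fix y, integrate over x in [1,5]:
  integral(3x + 4y + 0, x=1..5)
  = 3*(5^2 - 1^2)/2 + (4y + 0)*(5 - 1)
  = 36 + (4y + 0)*4
  = 36 + 16y + 0
  = 36 + 16y
Step 2: Integrate over y in [0,4]:
  integral(36 + 16y, y=0..4)
  = 36*4 + 16*(4^2 - 0^2)/2
  = 144 + 128
  = 272


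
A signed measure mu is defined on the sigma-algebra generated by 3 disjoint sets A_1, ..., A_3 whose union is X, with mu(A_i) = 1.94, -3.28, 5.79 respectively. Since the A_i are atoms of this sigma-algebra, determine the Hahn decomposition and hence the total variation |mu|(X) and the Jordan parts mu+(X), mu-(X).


Step 1: Every measurable set is a union of atoms (the cells / points), so a Hahn decomposition is
  obtained by grouping atoms by sign: P = union of atoms with mu > 0, N = union of the remaining atoms.
  Atoms in P (indices): 1, 3;  atoms in N (indices): 2
  Positive values: 1.94, 5.79
  Negative values: -3.28
Step 2: mu+(X) = mu(P) = sum of positive atom values = 7.73
Step 3: mu-(X) = -mu(N) = sum of |negative atom values| = 3.28
Step 4: |mu|(X) = mu+(X) + mu-(X) = 7.73 + 3.28 = 11.01


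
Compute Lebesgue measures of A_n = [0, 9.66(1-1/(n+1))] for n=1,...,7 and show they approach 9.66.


By continuity of measure from below: if A_n increases to A, then m(A_n) -> m(A).
Here A = [0, 9.66], so m(A) = 9.66
Step 1: a_1 = 9.66*(1 - 1/2) = 4.83, m(A_1) = 4.83
Step 2: a_2 = 9.66*(1 - 1/3) = 6.44, m(A_2) = 6.44
Step 3: a_3 = 9.66*(1 - 1/4) = 7.245, m(A_3) = 7.245
Step 4: a_4 = 9.66*(1 - 1/5) = 7.728, m(A_4) = 7.728
Step 5: a_5 = 9.66*(1 - 1/6) = 8.05, m(A_5) = 8.05
Step 6: a_6 = 9.66*(1 - 1/7) = 8.28, m(A_6) = 8.28
Step 7: a_7 = 9.66*(1 - 1/8) = 8.4525, m(A_7) = 8.4525
Limit: m(A_n) -> m([0,9.66]) = 9.66


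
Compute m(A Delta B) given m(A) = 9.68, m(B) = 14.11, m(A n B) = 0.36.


m(A Delta B) = m(A) + m(B) - 2*m(A n B)
= 9.68 + 14.11 - 2*0.36
= 9.68 + 14.11 - 0.72
= 23.07


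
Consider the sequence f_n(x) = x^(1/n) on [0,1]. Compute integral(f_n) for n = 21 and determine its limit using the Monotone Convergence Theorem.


At n = 21: f_21(x) = x^(1/21).
Step 1: integral(x^(1/21), 0, 1) = [x^(1/21+1) / (1/21+1)] from 0 to 1
     = 1 / (1/21 + 1) = 1 / ((21+1)/21) = 21/(21+1)
     = 21/22 = 0.954545
Step 2: As n -> infinity, f_n(x) = x^(1/n) -> 1 for x in (0,1], and f_n is increasing in n.
By MCT, lim_n integral(f_n) = integral(lim_n f_n) = integral(1, 0, 1) = 1.
Step 3: Verify convergence: 21/22 = 0.954545 -> 1


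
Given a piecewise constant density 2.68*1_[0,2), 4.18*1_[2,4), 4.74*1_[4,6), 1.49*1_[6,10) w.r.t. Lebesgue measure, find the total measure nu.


Integrate each piece of the Radon-Nikodym derivative:
Step 1: integral_0^2 2.68 dx = 2.68*(2-0) = 2.68*2 = 5.36
Step 2: integral_2^4 4.18 dx = 4.18*(4-2) = 4.18*2 = 8.36
Step 3: integral_4^6 4.74 dx = 4.74*(6-4) = 4.74*2 = 9.48
Step 4: integral_6^10 1.49 dx = 1.49*(10-6) = 1.49*4 = 5.96
Total: 5.36 + 8.36 + 9.48 + 5.96 = 29.16


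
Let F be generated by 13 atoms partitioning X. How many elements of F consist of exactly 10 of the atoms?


Each element of F is a union of some subset of the 13 atoms.
Elements that are unions of exactly 10 atoms correspond to 10-element subsets of the 13 atoms.
Count = C(13, 10) = 13! / (10! * 3!) = 286.


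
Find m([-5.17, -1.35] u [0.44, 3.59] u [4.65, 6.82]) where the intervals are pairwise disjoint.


For pairwise disjoint intervals, m(union) = sum of lengths.
= (-1.35 - -5.17) + (3.59 - 0.44) + (6.82 - 4.65)
= 3.82 + 3.15 + 2.17
= 9.14


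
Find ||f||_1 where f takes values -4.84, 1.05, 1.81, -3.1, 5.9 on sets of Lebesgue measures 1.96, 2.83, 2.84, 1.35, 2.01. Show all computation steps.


Step 1: Compute |f_i|^1 for each value:
  |-4.84|^1 = 4.84
  |1.05|^1 = 1.05
  |1.81|^1 = 1.81
  |-3.1|^1 = 3.1
  |5.9|^1 = 5.9
Step 2: Multiply by measures and sum:
  4.84 * 1.96 = 9.4864
  1.05 * 2.83 = 2.9715
  1.81 * 2.84 = 5.1404
  3.1 * 1.35 = 4.185
  5.9 * 2.01 = 11.859
Sum = 9.4864 + 2.9715 + 5.1404 + 4.185 + 11.859 = 33.6423
Step 3: Take the p-th root:
||f||_1 = (33.6423)^(1/1) = 33.6423


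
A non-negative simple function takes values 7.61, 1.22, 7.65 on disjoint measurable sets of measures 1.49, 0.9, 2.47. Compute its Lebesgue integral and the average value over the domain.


Step 1: Integral = sum(value_i * measure_i)
= 7.61*1.49 + 1.22*0.9 + 7.65*2.47
= 11.3389 + 1.098 + 18.8955
= 31.3324
Step 2: Total measure of domain = 1.49 + 0.9 + 2.47 = 4.86
Step 3: Average value = 31.3324 / 4.86 = 6.446996


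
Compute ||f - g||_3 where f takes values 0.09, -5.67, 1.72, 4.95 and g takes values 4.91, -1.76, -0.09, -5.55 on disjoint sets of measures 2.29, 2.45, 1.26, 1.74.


Step 1: Compute differences f_i - g_i:
  0.09 - 4.91 = -4.82
  -5.67 - -1.76 = -3.91
  1.72 - -0.09 = 1.81
  4.95 - -5.55 = 10.5
Step 2: Compute |diff|^3 * measure for each set:
  |-4.82|^3 * 2.29 = 111.980168 * 2.29 = 256.434585
  |-3.91|^3 * 2.45 = 59.776471 * 2.45 = 146.452354
  |1.81|^3 * 1.26 = 5.929741 * 1.26 = 7.471474
  |10.5|^3 * 1.74 = 1157.625 * 1.74 = 2014.2675
Step 3: Sum = 2424.625912
Step 4: ||f-g||_3 = (2424.625912)^(1/3) = 13.434296


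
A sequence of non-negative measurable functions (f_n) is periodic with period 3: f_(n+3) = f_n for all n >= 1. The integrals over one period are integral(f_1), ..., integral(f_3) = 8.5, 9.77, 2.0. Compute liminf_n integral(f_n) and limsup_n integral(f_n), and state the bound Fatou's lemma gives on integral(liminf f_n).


The sequence (integral(f_n)) is periodic with period 3, repeating the values 8.5, 9.77, 2.0 indefinitely.
Step 1: For a periodic sequence, every tail (a_m, a_(m+1), ...) contains all 3 period values infinitely often.
Step 2: Hence inf of every tail = min of the period values = min(8.5, 9.77, 2.0) = 2.
        liminf_n integral(f_n) = sup over m of (inf of tail from m) = 2.
Step 3: Similarly sup of every tail = max of the period values = 9.77.
        limsup_n integral(f_n) = 9.77.
Step 4: Fatou's lemma: integral(liminf_n f_n) <= liminf_n integral(f_n) = 2.
        So the integral of the pointwise liminf is at most 2.


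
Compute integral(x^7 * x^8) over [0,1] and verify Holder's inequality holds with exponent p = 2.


Step 1: Exact integral of f*g = integral(x^15, 0, 1) = 1/16
     = 0.0625
Step 2: Holder bound with p=2, q=2:
  ||f||_p = (integral x^14 dx)^(1/2) = (1/15)^(1/2) = 0.258199
  ||g||_q = (integral x^16 dx)^(1/2) = (1/17)^(1/2) = 0.242536
Step 3: Holder bound = ||f||_p * ||g||_q = 0.258199 * 0.242536 = 0.062622
Verification: 0.0625 <= 0.062622 (Holder holds)


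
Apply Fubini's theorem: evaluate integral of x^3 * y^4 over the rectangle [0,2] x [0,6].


By Fubini's theorem, the double integral factors as a product of single integrals:
Step 1: integral_0^2 x^3 dx = [x^4/4] from 0 to 2
     = 2^4/4 = 4
Step 2: integral_0^6 y^4 dy = [y^5/5] from 0 to 6
     = 6^5/5 = 1555.2
Step 3: Double integral = 4 * 1555.2 = 6220.8


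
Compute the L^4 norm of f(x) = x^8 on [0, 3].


Step 1: ||f||_4 = (integral_0^3 |x^8|^4 dx)^(1/4)
     = (integral_0^3 x^32 dx)^(1/4)
Step 2: integral_0^3 x^32 dx = [x^33/(33)] from 0 to 3 = 3^33/33
     = 5559060566555523/33 = 1.684564e+14
Step 3: ||f||_4 = (1.684564e+14)^(1/4) = 3602.648294


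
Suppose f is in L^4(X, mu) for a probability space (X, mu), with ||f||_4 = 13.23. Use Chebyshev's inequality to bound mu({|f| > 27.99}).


Chebyshev/Markov inequality: mu(|f| > eps) <= (||f||_p / eps)^p
Step 1: ||f||_4 / eps = 13.23 / 27.99 = 0.472669
Step 2: Raise to power p = 4:
  (0.472669)^4 = 0.049915
Step 3: Therefore mu(|f| > 27.99) <= 0.049915


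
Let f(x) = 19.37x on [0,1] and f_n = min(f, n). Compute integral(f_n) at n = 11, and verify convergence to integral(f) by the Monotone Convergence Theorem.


f(x) = 19.37x on [0,1]; f_n(x) = min(19.37x, n). At n = 11:
Step 1: f(x) reaches 11 at x = 11/19.37 = 0.567888
Step 2: integral(f_11) = integral(19.37x, 0, 0.567888) + integral(11, 0.567888, 1)
       = 19.37*0.567888^2/2 + 11*(1 - 0.567888)
       = 3.123387 + 4.753227
       = 7.876613
Step 3: As n -> infinity, f_n increases to f, so by MCT integral(f_n) -> integral(f) = 19.37/2 = 9.685.
Convergence: integral(f_11) = 7.876613 -> 9.685 as n -> infinity


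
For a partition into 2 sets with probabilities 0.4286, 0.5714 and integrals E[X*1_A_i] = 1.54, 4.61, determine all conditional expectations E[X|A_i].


For each cell A_i: E[X|A_i] = E[X*1_A_i] / P(A_i)
Step 1: E[X|A_1] = 1.54 / 0.4286 = 3.593094
Step 2: E[X|A_2] = 4.61 / 0.5714 = 8.067903
Verification: E[X] = sum E[X*1_A_i] = 1.54 + 4.61 = 6.15


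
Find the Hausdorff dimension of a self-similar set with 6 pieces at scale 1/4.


For a self-similar set with N copies scaled by 1/r:
dim_H = log(N)/log(r) = log(6)/log(4)
= 1.791759/1.386294
= 1.292481


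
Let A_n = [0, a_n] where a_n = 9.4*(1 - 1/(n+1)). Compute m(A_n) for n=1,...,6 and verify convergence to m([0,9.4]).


By continuity of measure from below: if A_n increases to A, then m(A_n) -> m(A).
Here A = [0, 9.4], so m(A) = 9.4
Step 1: a_1 = 9.4*(1 - 1/2) = 4.7, m(A_1) = 4.7
Step 2: a_2 = 9.4*(1 - 1/3) = 6.2667, m(A_2) = 6.2667
Step 3: a_3 = 9.4*(1 - 1/4) = 7.05, m(A_3) = 7.05
Step 4: a_4 = 9.4*(1 - 1/5) = 7.52, m(A_4) = 7.52
Step 5: a_5 = 9.4*(1 - 1/6) = 7.8333, m(A_5) = 7.8333
Step 6: a_6 = 9.4*(1 - 1/7) = 8.0571, m(A_6) = 8.0571
Limit: m(A_n) -> m([0,9.4]) = 9.4


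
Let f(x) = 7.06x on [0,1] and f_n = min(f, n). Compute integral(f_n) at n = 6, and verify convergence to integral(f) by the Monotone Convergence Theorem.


f(x) = 7.06x on [0,1]; f_n(x) = min(7.06x, n). At n = 6:
Step 1: f(x) reaches 6 at x = 6/7.06 = 0.849858
Step 2: integral(f_6) = integral(7.06x, 0, 0.849858) + integral(6, 0.849858, 1)
       = 7.06*0.849858^2/2 + 6*(1 - 0.849858)
       = 2.549575 + 0.90085
       = 3.450425
Step 3: As n -> infinity, f_n increases to f, so by MCT integral(f_n) -> integral(f) = 7.06/2 = 3.53.
Convergence: integral(f_6) = 3.450425 -> 3.53 as n -> infinity


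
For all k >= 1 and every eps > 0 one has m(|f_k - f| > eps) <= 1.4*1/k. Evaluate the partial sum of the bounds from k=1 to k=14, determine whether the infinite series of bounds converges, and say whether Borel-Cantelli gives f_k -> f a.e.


Step 1: List the terms 1.4*1/k for k = 1 to 14:
  k=1: 1.4
  k=2: 0.7
  k=3: 0.466667
  k=4: 0.35
  k=5: 0.28
  k=6: 0.233333
  k=7: 0.2
  k=8: 0.175
  k=9: 0.155556
  k=10: 0.14
  k=11: 0.127273
  k=12: 0.116667
  k=13: 0.107692
  k=14: 0.1
Step 2: Partial sum = 1.4 + 0.7 + 0.466667 + 0.35 + 0.28 + 0.233333 + 0.2 + 0.175 + 0.155556 + 0.14 + 0.127273 + 0.116667 + 0.107692 + 0.1
     = 4.552187
Step 3: The full series sum_(k>=1) 1.4*1/k diverges (harmonic series, p = 1; a nonzero constant multiple of a divergent series diverges).
Step 4: The (first) Borel-Cantelli lemma requires a summable sequence of measures, so it does not apply here;
        from this bound alone no conclusion about a.e. convergence can be drawn (convergence in measure still
        gives an a.e.-convergent subsequence, but not a.e. convergence of the whole sequence).
Conclusion: series diverges; Borel-Cantelli is inconclusive about a.e. convergence of f_k.


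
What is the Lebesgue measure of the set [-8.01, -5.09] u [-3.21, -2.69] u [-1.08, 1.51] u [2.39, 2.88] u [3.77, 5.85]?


For pairwise disjoint intervals, m(union) = sum of lengths.
= (-5.09 - -8.01) + (-2.69 - -3.21) + (1.51 - -1.08) + (2.88 - 2.39) + (5.85 - 3.77)
= 2.92 + 0.52 + 2.59 + 0.49 + 2.08
= 8.6


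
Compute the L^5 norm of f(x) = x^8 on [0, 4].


Step 1: ||f||_5 = (integral_0^4 |x^8|^5 dx)^(1/5)
     = (integral_0^4 x^40 dx)^(1/5)
Step 2: integral_0^4 x^40 dx = [x^41/(41)] from 0 to 4 = 4^41/41
     = 4835703278458516698824704/41 = 1.179440e+23
Step 3: ||f||_5 = (1.179440e+23)^(1/5) = 41146.713964


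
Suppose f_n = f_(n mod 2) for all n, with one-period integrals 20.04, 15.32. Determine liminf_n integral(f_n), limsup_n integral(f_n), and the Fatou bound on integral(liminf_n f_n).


The sequence (integral(f_n)) is periodic with period 2, repeating the values 20.04, 15.32 indefinitely.
Step 1: For a periodic sequence, every tail (a_m, a_(m+1), ...) contains all 2 period values infinitely often.
Step 2: Hence inf of every tail = min of the period values = min(20.04, 15.32) = 15.32.
        liminf_n integral(f_n) = sup over m of (inf of tail from m) = 15.32.
Step 3: Similarly sup of every tail = max of the period values = 20.04.
        limsup_n integral(f_n) = 20.04.
Step 4: Fatou's lemma: integral(liminf_n f_n) <= liminf_n integral(f_n) = 15.32.
        So the integral of the pointwise liminf is at most 15.32.


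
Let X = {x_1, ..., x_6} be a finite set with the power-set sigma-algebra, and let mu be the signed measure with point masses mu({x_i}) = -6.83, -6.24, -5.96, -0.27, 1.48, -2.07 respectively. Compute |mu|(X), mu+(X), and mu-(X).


Step 1: Every measurable set is a union of atoms (the cells / points), so a Hahn decomposition is
  obtained by grouping atoms by sign: P = union of atoms with mu > 0, N = union of the remaining atoms.
  Atoms in P (indices): 5;  atoms in N (indices): 1, 2, 3, 4, 6
  Positive values: 1.48
  Negative values: -6.83, -6.24, -5.96, -0.27, -2.07
Step 2: mu+(X) = mu(P) = sum of positive atom values = 1.48
Step 3: mu-(X) = -mu(N) = sum of |negative atom values| = 21.37
Step 4: |mu|(X) = mu+(X) + mu-(X) = 1.48 + 21.37 = 22.85


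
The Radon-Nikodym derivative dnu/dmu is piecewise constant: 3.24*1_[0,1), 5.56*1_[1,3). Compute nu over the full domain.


Integrate each piece of the Radon-Nikodym derivative:
Step 1: integral_0^1 3.24 dx = 3.24*(1-0) = 3.24*1 = 3.24
Step 2: integral_1^3 5.56 dx = 5.56*(3-1) = 5.56*2 = 11.12
Total: 3.24 + 11.12 = 14.36


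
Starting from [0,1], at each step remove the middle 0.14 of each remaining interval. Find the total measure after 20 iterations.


Step 1: At each step, fraction remaining = 1 - 0.14 = 0.86
Step 2: After 20 steps, measure = (0.86)^20
Result = 0.048974


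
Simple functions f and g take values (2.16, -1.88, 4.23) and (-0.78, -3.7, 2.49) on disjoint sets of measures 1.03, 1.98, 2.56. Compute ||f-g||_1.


Step 1: Compute differences f_i - g_i:
  2.16 - -0.78 = 2.94
  -1.88 - -3.7 = 1.82
  4.23 - 2.49 = 1.74
Step 2: Compute |diff|^1 * measure for each set:
  |2.94|^1 * 1.03 = 2.94 * 1.03 = 3.0282
  |1.82|^1 * 1.98 = 1.82 * 1.98 = 3.6036
  |1.74|^1 * 2.56 = 1.74 * 2.56 = 4.4544
Step 3: Sum = 11.0862
Step 4: ||f-g||_1 = (11.0862)^(1/1) = 11.0862


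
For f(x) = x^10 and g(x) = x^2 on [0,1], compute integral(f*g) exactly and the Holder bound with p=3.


Step 1: Exact integral of f*g = integral(x^12, 0, 1) = 1/13
     = 0.076923
Step 2: Holder bound with p=3, q=1.5:
  ||f||_p = (integral x^30 dx)^(1/3) = (1/31)^(1/3) = 0.318331
  ||g||_q = (integral x^3 dx)^(1/1.5) = (1/4)^(1/1.5) = 0.39685
Step 3: Holder bound = ||f||_p * ||g||_q = 0.318331 * 0.39685 = 0.12633
Verification: 0.076923 <= 0.12633 (Holder holds)


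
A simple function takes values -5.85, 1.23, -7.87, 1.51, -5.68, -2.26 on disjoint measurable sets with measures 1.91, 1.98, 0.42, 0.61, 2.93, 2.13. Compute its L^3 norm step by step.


Step 1: Compute |f_i|^3 for each value:
  |-5.85|^3 = 200.201625
  |1.23|^3 = 1.860867
  |-7.87|^3 = 487.443403
  |1.51|^3 = 3.442951
  |-5.68|^3 = 183.250432
  |-2.26|^3 = 11.543176
Step 2: Multiply by measures and sum:
  200.201625 * 1.91 = 382.385104
  1.860867 * 1.98 = 3.684517
  487.443403 * 0.42 = 204.726229
  3.442951 * 0.61 = 2.1002
  183.250432 * 2.93 = 536.923766
  11.543176 * 2.13 = 24.586965
Sum = 382.385104 + 3.684517 + 204.726229 + 2.1002 + 536.923766 + 24.586965 = 1154.40678
Step 3: Take the p-th root:
||f||_3 = (1154.40678)^(1/3) = 10.490261


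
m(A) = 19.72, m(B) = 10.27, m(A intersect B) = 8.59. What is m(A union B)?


By inclusion-exclusion: m(A u B) = m(A) + m(B) - m(A n B)
= 19.72 + 10.27 - 8.59
= 21.4


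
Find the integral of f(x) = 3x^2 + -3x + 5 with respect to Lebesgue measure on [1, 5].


The Lebesgue integral of a Riemann-integrable function agrees with the Riemann integral.
Antiderivative F(x) = (3/3)x^3 + (-3/2)x^2 + 5x
F(5) = (3/3)*5^3 + (-3/2)*5^2 + 5*5
     = (3/3)*125 + (-3/2)*25 + 5*5
     = 125 + -37.5 + 25
     = 112.5
F(1) = 4.5
Integral = F(5) - F(1) = 112.5 - 4.5 = 108


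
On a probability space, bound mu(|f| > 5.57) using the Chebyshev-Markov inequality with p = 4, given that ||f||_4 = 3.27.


Chebyshev/Markov inequality: mu(|f| > eps) <= (||f||_p / eps)^p
Step 1: ||f||_4 / eps = 3.27 / 5.57 = 0.587074
Step 2: Raise to power p = 4:
  (0.587074)^4 = 0.118787
Step 3: Therefore mu(|f| > 5.57) <= 0.118787


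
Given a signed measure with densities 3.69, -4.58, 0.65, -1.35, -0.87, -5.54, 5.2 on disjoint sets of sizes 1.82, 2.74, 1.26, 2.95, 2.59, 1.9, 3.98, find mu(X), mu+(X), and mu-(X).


Step 1: Compute signed measure on each set:
  Set 1: 3.69 * 1.82 = 6.7158
  Set 2: -4.58 * 2.74 = -12.5492
  Set 3: 0.65 * 1.26 = 0.819
  Set 4: -1.35 * 2.95 = -3.9825
  Set 5: -0.87 * 2.59 = -2.2533
  Set 6: -5.54 * 1.9 = -10.526
  Set 7: 5.2 * 3.98 = 20.696
Step 2: Total signed measure = (6.7158) + (-12.5492) + (0.819) + (-3.9825) + (-2.2533) + (-10.526) + (20.696)
     = -1.0802
Step 3: Positive part mu+(X) = sum of positive contributions = 28.2308
Step 4: Negative part mu-(X) = |sum of negative contributions| = 29.311


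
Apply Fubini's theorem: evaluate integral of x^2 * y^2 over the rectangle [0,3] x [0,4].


By Fubini's theorem, the double integral factors as a product of single integrals:
Step 1: integral_0^3 x^2 dx = [x^3/3] from 0 to 3
     = 3^3/3 = 9
Step 2: integral_0^4 y^2 dy = [y^3/3] from 0 to 4
     = 4^3/3 = 21.333333
Step 3: Double integral = 9 * 21.333333 = 192


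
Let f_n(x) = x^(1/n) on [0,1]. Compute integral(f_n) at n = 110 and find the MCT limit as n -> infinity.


At n = 110: f_110(x) = x^(1/110).
Step 1: integral(x^(1/110), 0, 1) = [x^(1/110+1) / (1/110+1)] from 0 to 1
     = 1 / (1/110 + 1) = 1 / ((110+1)/110) = 110/(110+1)
     = 110/111 = 0.990991
Step 2: As n -> infinity, f_n(x) = x^(1/n) -> 1 for x in (0,1], and f_n is increasing in n.
By MCT, lim_n integral(f_n) = integral(lim_n f_n) = integral(1, 0, 1) = 1.
Step 3: Verify convergence: 110/111 = 0.990991 -> 1


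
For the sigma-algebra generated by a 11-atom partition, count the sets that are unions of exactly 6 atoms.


Each element of F is a union of some subset of the 11 atoms.
Elements that are unions of exactly 6 atoms correspond to 6-element subsets of the 11 atoms.
Count = C(11, 6) = 11! / (6! * 5!) = 462.


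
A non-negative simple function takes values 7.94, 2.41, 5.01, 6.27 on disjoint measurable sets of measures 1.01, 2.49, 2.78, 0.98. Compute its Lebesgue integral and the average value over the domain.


Step 1: Integral = sum(value_i * measure_i)
= 7.94*1.01 + 2.41*2.49 + 5.01*2.78 + 6.27*0.98
= 8.0194 + 6.0009 + 13.9278 + 6.1446
= 34.0927
Step 2: Total measure of domain = 1.01 + 2.49 + 2.78 + 0.98 = 7.26
Step 3: Average value = 34.0927 / 7.26 = 4.695964


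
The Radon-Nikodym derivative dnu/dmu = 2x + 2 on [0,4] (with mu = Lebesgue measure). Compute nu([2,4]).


nu(A) = integral_A (dnu/dmu) dmu = integral_2^4 (2x + 2) dx
Step 1: Antiderivative F(x) = (2/2)x^2 + 2x
Step 2: F(4) = (2/2)*4^2 + 2*4 = 16 + 8 = 24
Step 3: F(2) = (2/2)*2^2 + 2*2 = 4 + 4 = 8
Step 4: nu([2,4]) = F(4) - F(2) = 24 - 8 = 16


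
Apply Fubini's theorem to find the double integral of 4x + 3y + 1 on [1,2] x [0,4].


By Fubini, integrate in x first, then y.
Step 1: Fix y, integrate over x in [1,2]:
  integral(4x + 3y + 1, x=1..2)
  = 4*(2^2 - 1^2)/2 + (3y + 1)*(2 - 1)
  = 6 + (3y + 1)*1
  = 6 + 3y + 1
  = 7 + 3y
Step 2: Integrate over y in [0,4]:
  integral(7 + 3y, y=0..4)
  = 7*4 + 3*(4^2 - 0^2)/2
  = 28 + 24
  = 52


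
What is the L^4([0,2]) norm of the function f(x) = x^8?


Step 1: ||f||_4 = (integral_0^2 |x^8|^4 dx)^(1/4)
     = (integral_0^2 x^32 dx)^(1/4)
Step 2: integral_0^2 x^32 dx = [x^33/(33)] from 0 to 2 = 2^33/33
     = 8589934592/33 = 2.603010e+08
Step 3: ||f||_4 = (2.603010e+08)^(1/4) = 127.019085


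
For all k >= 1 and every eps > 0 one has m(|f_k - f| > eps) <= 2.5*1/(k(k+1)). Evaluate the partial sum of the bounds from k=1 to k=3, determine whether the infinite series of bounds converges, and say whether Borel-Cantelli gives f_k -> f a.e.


Step 1: List the terms 2.5*1/(k(k+1)) for k = 1 to 3:
  k=1: 1.25
  k=2: 0.416667
  k=3: 0.208333
Step 2: Partial sum = 1.25 + 0.416667 + 0.208333
     = 1.875
Step 3: The full series sum_(k>=1) 2.5*1/(k(k+1)) converges (telescoping series sum 1/(k(k+1)) = 1; a constant multiple of a convergent series converges).
Step 4: Fix eps > 0. Since sum_k m(|f_k - f| > eps) < infinity, the Borel-Cantelli lemma gives
        m(limsup_k {|f_k - f| > eps}) = 0, i.e. for a.e. x, |f_k(x) - f(x)| <= eps for all large k.
        Applying this with eps = 1/j for j = 1, 2, ... and intersecting the countably many full-measure sets,
        for a.e. x we get limsup_k |f_k(x) - f(x)| <= 1/j for every j, hence f_k -> f almost everywhere.
Conclusion: series converges; Borel-Cantelli yields f_k -> f a.e.
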